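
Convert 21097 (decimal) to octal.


Divide by 8 repeatedly:
21097 ÷ 8 = 2637 remainder 1
2637 ÷ 8 = 329 remainder 5
329 ÷ 8 = 41 remainder 1
41 ÷ 8 = 5 remainder 1
5 ÷ 8 = 0 remainder 5
Reading remainders bottom-up:
= 0o51151


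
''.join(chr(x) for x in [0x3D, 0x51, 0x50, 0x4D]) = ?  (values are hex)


Codes (hex): 0x3D 0x51 0x50 0x4D
Per-code ASCII lookup:
  0x3D = 61  (special character) → '='
  0x51 = 81  (range 65-90: uppercase, 81 - 65 = 16) → 'Q'
  0x50 = 80  (range 65-90: uppercase, 80 - 65 = 15) → 'P'
  0x4D = 77  (range 65-90: uppercase, 77 - 65 = 12) → 'M'
= '=QPM'


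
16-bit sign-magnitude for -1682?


Sign bit: 1 (negative)
Magnitude: 1682 = 000011010010010
= 1000011010010010


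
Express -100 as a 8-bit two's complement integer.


Original: 01100100
Step 1 - Invert all bits: 10011011
Step 2 - Add 1: 10011011 + 1
= 10011100 (represents -100)


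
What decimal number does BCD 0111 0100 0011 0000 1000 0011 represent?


Each 4-bit group → digit:
  0111 → 7
  0100 → 4
  0011 → 3
  0000 → 0
  1000 → 8
  0011 → 3
= 743083


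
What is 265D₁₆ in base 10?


Positional values:
Position 0: D × 16^0 = 13 × 1 = 13
Position 1: 5 × 16^1 = 5 × 16 = 80
Position 2: 6 × 16^2 = 6 × 256 = 1536
Position 3: 2 × 16^3 = 2 × 4096 = 8192
Sum = 13 + 80 + 1536 + 8192
= 9821


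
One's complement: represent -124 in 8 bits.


Original: 01111100
Invert all bits:
  bit 0: 0 → 1
  bit 1: 1 → 0
  bit 2: 1 → 0
  bit 3: 1 → 0
  bit 4: 1 → 0
  bit 5: 1 → 0
  bit 6: 0 → 1
  bit 7: 0 → 1
= 10000011


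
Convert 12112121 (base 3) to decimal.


Positional values (base 3):
  1 × 3^0 = 1 × 1 = 1
  2 × 3^1 = 2 × 3 = 6
  1 × 3^2 = 1 × 9 = 9
  2 × 3^3 = 2 × 27 = 54
  1 × 3^4 = 1 × 81 = 81
  1 × 3^5 = 1 × 243 = 243
  2 × 3^6 = 2 × 729 = 1458
  1 × 3^7 = 1 × 2187 = 2187
Sum = 1 + 6 + 9 + 54 + 81 + 243 + 1458 + 2187
= 4039


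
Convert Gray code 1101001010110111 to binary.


Gray code: 1101001010110111
MSB stays the same: 1
Each subsequent bit = prev_binary XOR current_gray:
  B[1] = 1 XOR 1 = 0
  B[2] = 0 XOR 0 = 0
  B[3] = 0 XOR 1 = 1
  B[4] = 1 XOR 0 = 1
  B[5] = 1 XOR 0 = 1
  B[6] = 1 XOR 1 = 0
  B[7] = 0 XOR 0 = 0
  B[8] = 0 XOR 1 = 1
  B[9] = 1 XOR 0 = 1
  B[10] = 1 XOR 1 = 0
  B[11] = 0 XOR 1 = 1
  B[12] = 1 XOR 0 = 1
  B[13] = 1 XOR 1 = 0
  B[14] = 0 XOR 1 = 1
  B[15] = 1 XOR 1 = 0
= 1001110011011010 (40154 decimal)


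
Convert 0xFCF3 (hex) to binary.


Each hex digit → 4 binary bits:
  F = 1111
  C = 1100
  F = 1111
  3 = 0011
Concatenate: 1111 1100 1111 0011
= 1111110011110011


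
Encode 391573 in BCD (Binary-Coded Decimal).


Each digit → 4-bit binary:
  3 → 0011
  9 → 1001
  1 → 0001
  5 → 0101
  7 → 0111
  3 → 0011
= 0011 1001 0001 0101 0111 0011


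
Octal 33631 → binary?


Each octal digit → 3 binary bits:
  3 = 011
  3 = 011
  6 = 110
  3 = 011
  1 = 001
Concatenate: 011 011 110 011 001
= 011011110011001


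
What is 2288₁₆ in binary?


Each hex digit → 4 binary bits:
  2 = 0010
  2 = 0010
  8 = 1000
  8 = 1000
Concatenate: 0010 0010 1000 1000
= 0010001010001000


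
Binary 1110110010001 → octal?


Group into 3-bit groups: 001110110010001
  001 = 1
  110 = 6
  110 = 6
  010 = 2
  001 = 1
= 0o16621


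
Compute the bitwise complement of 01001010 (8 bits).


Original: 01001010
Invert all bits:
  bit 0: 0 → 1
  bit 1: 1 → 0
  bit 2: 0 → 1
  bit 3: 0 → 1
  bit 4: 1 → 0
  bit 5: 0 → 1
  bit 6: 1 → 0
  bit 7: 0 → 1
= 10110101


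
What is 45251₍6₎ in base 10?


Positional values (base 6):
  1 × 6^0 = 1 × 1 = 1
  5 × 6^1 = 5 × 6 = 30
  2 × 6^2 = 2 × 36 = 72
  5 × 6^3 = 5 × 216 = 1080
  4 × 6^4 = 4 × 1296 = 5184
Sum = 1 + 30 + 72 + 1080 + 5184
= 6367


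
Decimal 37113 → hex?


Divide by 16 repeatedly:
37113 ÷ 16 = 2319 remainder 9 (9)
2319 ÷ 16 = 144 remainder 15 (F)
144 ÷ 16 = 9 remainder 0 (0)
9 ÷ 16 = 0 remainder 9 (9)
Reading remainders bottom-up:
= 0x90F9


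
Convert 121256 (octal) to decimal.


Positional values:
Position 0: 6 × 8^0 = 6
Position 1: 5 × 8^1 = 40
Position 2: 2 × 8^2 = 128
Position 3: 1 × 8^3 = 512
Position 4: 2 × 8^4 = 8192
Position 5: 1 × 8^5 = 32768
Sum = 6 + 40 + 128 + 512 + 8192 + 32768
= 41646


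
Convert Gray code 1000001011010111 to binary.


Gray code: 1000001011010111
MSB stays the same: 1
Each subsequent bit = prev_binary XOR current_gray:
  B[1] = 1 XOR 0 = 1
  B[2] = 1 XOR 0 = 1
  B[3] = 1 XOR 0 = 1
  B[4] = 1 XOR 0 = 1
  B[5] = 1 XOR 0 = 1
  B[6] = 1 XOR 1 = 0
  B[7] = 0 XOR 0 = 0
  B[8] = 0 XOR 1 = 1
  B[9] = 1 XOR 1 = 0
  B[10] = 0 XOR 0 = 0
  B[11] = 0 XOR 1 = 1
  B[12] = 1 XOR 0 = 1
  B[13] = 1 XOR 1 = 0
  B[14] = 0 XOR 1 = 1
  B[15] = 1 XOR 1 = 0
= 1111110010011010 (64666 decimal)


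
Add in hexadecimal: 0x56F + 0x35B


Align and add column by column (LSB to MSB, each column mod 16 with carry):
  056F
+ 035B
  ----
  col 0: F(15) + B(11) + 0 (carry in) = 26 → A(10), carry out 1
  col 1: 6(6) + 5(5) + 1 (carry in) = 12 → C(12), carry out 0
  col 2: 5(5) + 3(3) + 0 (carry in) = 8 → 8(8), carry out 0
  col 3: 0(0) + 0(0) + 0 (carry in) = 0 → 0(0), carry out 0
Reading digits MSB→LSB: 08CA
Strip leading zeros: 8CA
= 0x8CA


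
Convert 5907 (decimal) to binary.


Divide by 2 repeatedly:
5907 ÷ 2 = 2953 remainder 1
2953 ÷ 2 = 1476 remainder 1
1476 ÷ 2 = 738 remainder 0
738 ÷ 2 = 369 remainder 0
369 ÷ 2 = 184 remainder 1
184 ÷ 2 = 92 remainder 0
92 ÷ 2 = 46 remainder 0
46 ÷ 2 = 23 remainder 0
23 ÷ 2 = 11 remainder 1
11 ÷ 2 = 5 remainder 1
5 ÷ 2 = 2 remainder 1
2 ÷ 2 = 1 remainder 0
1 ÷ 2 = 0 remainder 1
Reading remainders bottom-up:
= 1011100010011


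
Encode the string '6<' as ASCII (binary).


String: '6<'  (2 characters)
Per-character ASCII lookup:
  '6': digits start at 48: '6' = 48 + 6 = 54 → 110110
  '<': special character: '<' = 60 → 111100
= 110110 111100


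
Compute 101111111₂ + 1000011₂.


Align and add column by column (LSB to MSB, carry propagating):
  0101111111
+ 0001000011
  ----------
  col 0: 1 + 1 + 0 (carry in) = 2 → bit 0, carry out 1
  col 1: 1 + 1 + 1 (carry in) = 3 → bit 1, carry out 1
  col 2: 1 + 0 + 1 (carry in) = 2 → bit 0, carry out 1
  col 3: 1 + 0 + 1 (carry in) = 2 → bit 0, carry out 1
  col 4: 1 + 0 + 1 (carry in) = 2 → bit 0, carry out 1
  col 5: 1 + 0 + 1 (carry in) = 2 → bit 0, carry out 1
  col 6: 1 + 1 + 1 (carry in) = 3 → bit 1, carry out 1
  col 7: 0 + 0 + 1 (carry in) = 1 → bit 1, carry out 0
  col 8: 1 + 0 + 0 (carry in) = 1 → bit 1, carry out 0
  col 9: 0 + 0 + 0 (carry in) = 0 → bit 0, carry out 0
Reading bits MSB→LSB: 0111000010
Strip leading zeros: 111000010
= 111000010


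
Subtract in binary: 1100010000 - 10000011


Align and subtract column by column (LSB to MSB, borrowing when needed):
  1100010000
- 0010000011
  ----------
  col 0: (0 - 0 borrow-in) - 1 → borrow from next column: (0+2) - 1 = 1, borrow out 1
  col 1: (0 - 1 borrow-in) - 1 → borrow from next column: (-1+2) - 1 = 0, borrow out 1
  col 2: (0 - 1 borrow-in) - 0 → borrow from next column: (-1+2) - 0 = 1, borrow out 1
  col 3: (0 - 1 borrow-in) - 0 → borrow from next column: (-1+2) - 0 = 1, borrow out 1
  col 4: (1 - 1 borrow-in) - 0 → 0 - 0 = 0, borrow out 0
  col 5: (0 - 0 borrow-in) - 0 → 0 - 0 = 0, borrow out 0
  col 6: (0 - 0 borrow-in) - 0 → 0 - 0 = 0, borrow out 0
  col 7: (0 - 0 borrow-in) - 1 → borrow from next column: (0+2) - 1 = 1, borrow out 1
  col 8: (1 - 1 borrow-in) - 0 → 0 - 0 = 0, borrow out 0
  col 9: (1 - 0 borrow-in) - 0 → 1 - 0 = 1, borrow out 0
Reading bits MSB→LSB: 1010001101
Strip leading zeros: 1010001101
= 1010001101


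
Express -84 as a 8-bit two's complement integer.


Original: 01010100
Step 1 - Invert all bits: 10101011
Step 2 - Add 1: 10101011 + 1
= 10101100 (represents -84)


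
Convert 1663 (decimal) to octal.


Divide by 8 repeatedly:
1663 ÷ 8 = 207 remainder 7
207 ÷ 8 = 25 remainder 7
25 ÷ 8 = 3 remainder 1
3 ÷ 8 = 0 remainder 3
Reading remainders bottom-up:
= 0o3177


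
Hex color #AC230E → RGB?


Hex: #AC230E
R = AC₁₆ = 172
G = 23₁₆ = 35
B = 0E₁₆ = 14
= RGB(172, 35, 14)


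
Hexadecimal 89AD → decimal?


Positional values:
Position 0: D × 16^0 = 13 × 1 = 13
Position 1: A × 16^1 = 10 × 16 = 160
Position 2: 9 × 16^2 = 9 × 256 = 2304
Position 3: 8 × 16^3 = 8 × 4096 = 32768
Sum = 13 + 160 + 2304 + 32768
= 35245


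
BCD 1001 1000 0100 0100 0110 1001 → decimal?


Each 4-bit group → digit:
  1001 → 9
  1000 → 8
  0100 → 4
  0100 → 4
  0110 → 6
  1001 → 9
= 984469


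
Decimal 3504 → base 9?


Divide by 9 repeatedly:
3504 ÷ 9 = 389 remainder 3
389 ÷ 9 = 43 remainder 2
43 ÷ 9 = 4 remainder 7
4 ÷ 9 = 0 remainder 4
Reading remainders bottom-up:
= 4723


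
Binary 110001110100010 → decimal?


Positional values:
Bit 1: 1 × 2^1 = 2
Bit 5: 1 × 2^5 = 32
Bit 7: 1 × 2^7 = 128
Bit 8: 1 × 2^8 = 256
Bit 9: 1 × 2^9 = 512
Bit 13: 1 × 2^13 = 8192
Bit 14: 1 × 2^14 = 16384
Sum = 2 + 32 + 128 + 256 + 512 + 8192 + 16384
= 25506


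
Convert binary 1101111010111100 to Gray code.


Binary: 1101111010111100
Gray code: G = B XOR (B >> 1)
B >> 1 = 0110111101011110
1101111010111100 XOR 0110111101011110:
  1 XOR 0 = 1
  1 XOR 1 = 0
  0 XOR 1 = 1
  1 XOR 0 = 1
  1 XOR 1 = 0
  1 XOR 1 = 0
  1 XOR 1 = 0
  0 XOR 1 = 1
  1 XOR 0 = 1
  0 XOR 1 = 1
  1 XOR 0 = 1
  1 XOR 1 = 0
  1 XOR 1 = 0
  1 XOR 1 = 0
  0 XOR 1 = 1
  0 XOR 0 = 0
= 1011000111100010


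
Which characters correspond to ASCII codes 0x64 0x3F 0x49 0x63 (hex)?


Codes (hex): 0x64 0x3F 0x49 0x63
Per-code ASCII lookup:
  0x64 = 100  (range 97-122: lowercase, 100 - 97 = 3) → 'd'
  0x3F = 63  (special character) → '?'
  0x49 = 73  (range 65-90: uppercase, 73 - 65 = 8) → 'I'
  0x63 = 99  (range 97-122: lowercase, 99 - 97 = 2) → 'c'
= 'd?Ic'


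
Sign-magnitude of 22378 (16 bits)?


Sign bit: 0 (positive)
Magnitude: 22378 = 101011101101010
= 0101011101101010


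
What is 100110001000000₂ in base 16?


Group into 4-bit nibbles: 0100110001000000
  0100 = 4
  1100 = C
  0100 = 4
  0000 = 0
= 0x4C40


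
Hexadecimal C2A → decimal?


Positional values:
Position 0: A × 16^0 = 10 × 1 = 10
Position 1: 2 × 16^1 = 2 × 16 = 32
Position 2: C × 16^2 = 12 × 256 = 3072
Sum = 10 + 32 + 3072
= 3114


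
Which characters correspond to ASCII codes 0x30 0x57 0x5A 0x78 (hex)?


Codes (hex): 0x30 0x57 0x5A 0x78
Per-code ASCII lookup:
  0x30 = 48  (range 48-57: digits, 48 - 48 = 0) → '0'
  0x57 = 87  (range 65-90: uppercase, 87 - 65 = 22) → 'W'
  0x5A = 90  (range 65-90: uppercase, 90 - 65 = 25) → 'Z'
  0x78 = 120  (range 97-122: lowercase, 120 - 97 = 23) → 'x'
= '0WZx'


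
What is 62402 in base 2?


Divide by 2 repeatedly:
62402 ÷ 2 = 31201 remainder 0
31201 ÷ 2 = 15600 remainder 1
15600 ÷ 2 = 7800 remainder 0
7800 ÷ 2 = 3900 remainder 0
3900 ÷ 2 = 1950 remainder 0
1950 ÷ 2 = 975 remainder 0
975 ÷ 2 = 487 remainder 1
487 ÷ 2 = 243 remainder 1
243 ÷ 2 = 121 remainder 1
121 ÷ 2 = 60 remainder 1
60 ÷ 2 = 30 remainder 0
30 ÷ 2 = 15 remainder 0
15 ÷ 2 = 7 remainder 1
7 ÷ 2 = 3 remainder 1
3 ÷ 2 = 1 remainder 1
1 ÷ 2 = 0 remainder 1
Reading remainders bottom-up:
= 1111001111000010


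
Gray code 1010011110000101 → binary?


Gray code: 1010011110000101
MSB stays the same: 1
Each subsequent bit = prev_binary XOR current_gray:
  B[1] = 1 XOR 0 = 1
  B[2] = 1 XOR 1 = 0
  B[3] = 0 XOR 0 = 0
  B[4] = 0 XOR 0 = 0
  B[5] = 0 XOR 1 = 1
  B[6] = 1 XOR 1 = 0
  B[7] = 0 XOR 1 = 1
  B[8] = 1 XOR 1 = 0
  B[9] = 0 XOR 0 = 0
  B[10] = 0 XOR 0 = 0
  B[11] = 0 XOR 0 = 0
  B[12] = 0 XOR 0 = 0
  B[13] = 0 XOR 1 = 1
  B[14] = 1 XOR 0 = 1
  B[15] = 1 XOR 1 = 0
= 1100010100000110 (50438 decimal)


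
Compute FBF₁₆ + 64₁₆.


Align and add column by column (LSB to MSB, each column mod 16 with carry):
  0FBF
+ 0064
  ----
  col 0: F(15) + 4(4) + 0 (carry in) = 19 → 3(3), carry out 1
  col 1: B(11) + 6(6) + 1 (carry in) = 18 → 2(2), carry out 1
  col 2: F(15) + 0(0) + 1 (carry in) = 16 → 0(0), carry out 1
  col 3: 0(0) + 0(0) + 1 (carry in) = 1 → 1(1), carry out 0
Reading digits MSB→LSB: 1023
Strip leading zeros: 1023
= 0x1023


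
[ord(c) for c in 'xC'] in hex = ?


String: 'xC'  (2 characters)
Per-character ASCII lookup:
  'x': lowercase starts at 97: 'x' = 97 + 23 = 120 → 0x78
  'C': uppercase starts at 65: 'C' = 65 + 2 = 67 → 0x43
= 0x78 0x43


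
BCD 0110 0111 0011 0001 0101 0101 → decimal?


Each 4-bit group → digit:
  0110 → 6
  0111 → 7
  0011 → 3
  0001 → 1
  0101 → 5
  0101 → 5
= 673155


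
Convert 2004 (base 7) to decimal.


Positional values (base 7):
  4 × 7^0 = 4 × 1 = 4
  0 × 7^1 = 0 × 7 = 0
  0 × 7^2 = 0 × 49 = 0
  2 × 7^3 = 2 × 343 = 686
Sum = 4 + 0 + 0 + 686
= 690


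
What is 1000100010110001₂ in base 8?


Group into 3-bit groups: 001000100010110001
  001 = 1
  000 = 0
  100 = 4
  010 = 2
  110 = 6
  001 = 1
= 0o104261


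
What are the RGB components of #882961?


Hex: #882961
R = 88₁₆ = 136
G = 29₁₆ = 41
B = 61₁₆ = 97
= RGB(136, 41, 97)


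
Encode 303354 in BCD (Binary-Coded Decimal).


Each digit → 4-bit binary:
  3 → 0011
  0 → 0000
  3 → 0011
  3 → 0011
  5 → 0101
  4 → 0100
= 0011 0000 0011 0011 0101 0100


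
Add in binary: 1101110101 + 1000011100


Align and add column by column (LSB to MSB, carry propagating):
  01101110101
+ 01000011100
  -----------
  col 0: 1 + 0 + 0 (carry in) = 1 → bit 1, carry out 0
  col 1: 0 + 0 + 0 (carry in) = 0 → bit 0, carry out 0
  col 2: 1 + 1 + 0 (carry in) = 2 → bit 0, carry out 1
  col 3: 0 + 1 + 1 (carry in) = 2 → bit 0, carry out 1
  col 4: 1 + 1 + 1 (carry in) = 3 → bit 1, carry out 1
  col 5: 1 + 0 + 1 (carry in) = 2 → bit 0, carry out 1
  col 6: 1 + 0 + 1 (carry in) = 2 → bit 0, carry out 1
  col 7: 0 + 0 + 1 (carry in) = 1 → bit 1, carry out 0
  col 8: 1 + 0 + 0 (carry in) = 1 → bit 1, carry out 0
  col 9: 1 + 1 + 0 (carry in) = 2 → bit 0, carry out 1
  col 10: 0 + 0 + 1 (carry in) = 1 → bit 1, carry out 0
Reading bits MSB→LSB: 10110010001
Strip leading zeros: 10110010001
= 10110010001


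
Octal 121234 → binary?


Each octal digit → 3 binary bits:
  1 = 001
  2 = 010
  1 = 001
  2 = 010
  3 = 011
  4 = 100
Concatenate: 001 010 001 010 011 100
= 001010001010011100


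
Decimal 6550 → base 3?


Divide by 3 repeatedly:
6550 ÷ 3 = 2183 remainder 1
2183 ÷ 3 = 727 remainder 2
727 ÷ 3 = 242 remainder 1
242 ÷ 3 = 80 remainder 2
80 ÷ 3 = 26 remainder 2
26 ÷ 3 = 8 remainder 2
8 ÷ 3 = 2 remainder 2
2 ÷ 3 = 0 remainder 2
Reading remainders bottom-up:
= 22222121


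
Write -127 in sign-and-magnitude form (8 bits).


Sign bit: 1 (negative)
Magnitude: 127 = 1111111
= 11111111


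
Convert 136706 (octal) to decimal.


Positional values:
Position 0: 6 × 8^0 = 6
Position 1: 0 × 8^1 = 0
Position 2: 7 × 8^2 = 448
Position 3: 6 × 8^3 = 3072
Position 4: 3 × 8^4 = 12288
Position 5: 1 × 8^5 = 32768
Sum = 6 + 0 + 448 + 3072 + 12288 + 32768
= 48582


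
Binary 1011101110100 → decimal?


Positional values:
Bit 2: 1 × 2^2 = 4
Bit 4: 1 × 2^4 = 16
Bit 5: 1 × 2^5 = 32
Bit 6: 1 × 2^6 = 64
Bit 8: 1 × 2^8 = 256
Bit 9: 1 × 2^9 = 512
Bit 10: 1 × 2^10 = 1024
Bit 12: 1 × 2^12 = 4096
Sum = 4 + 16 + 32 + 64 + 256 + 512 + 1024 + 4096
= 6004


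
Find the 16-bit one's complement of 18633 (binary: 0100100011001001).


Original: 0100100011001001
Invert all bits:
  bit 0: 0 → 1
  bit 1: 1 → 0
  bit 2: 0 → 1
  bit 3: 0 → 1
  bit 4: 1 → 0
  bit 5: 0 → 1
  bit 6: 0 → 1
  bit 7: 0 → 1
  bit 8: 1 → 0
  bit 9: 1 → 0
  bit 10: 0 → 1
  bit 11: 0 → 1
  bit 12: 1 → 0
  bit 13: 0 → 1
  bit 14: 0 → 1
  bit 15: 1 → 0
= 1011011100110110


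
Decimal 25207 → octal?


Divide by 8 repeatedly:
25207 ÷ 8 = 3150 remainder 7
3150 ÷ 8 = 393 remainder 6
393 ÷ 8 = 49 remainder 1
49 ÷ 8 = 6 remainder 1
6 ÷ 8 = 0 remainder 6
Reading remainders bottom-up:
= 0o61167


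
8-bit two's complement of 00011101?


Original: 00011101
Step 1 - Invert all bits: 11100010
Step 2 - Add 1: 11100010 + 1
= 11100011 (represents -29)


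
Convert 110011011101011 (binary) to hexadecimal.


Group into 4-bit nibbles: 0110011011101011
  0110 = 6
  0110 = 6
  1110 = E
  1011 = B
= 0x66EB


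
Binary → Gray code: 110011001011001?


Binary: 110011001011001
Gray code: G = B XOR (B >> 1)
B >> 1 = 011001100101100
110011001011001 XOR 011001100101100:
  1 XOR 0 = 1
  1 XOR 1 = 0
  0 XOR 1 = 1
  0 XOR 0 = 0
  1 XOR 0 = 1
  1 XOR 1 = 0
  0 XOR 1 = 1
  0 XOR 0 = 0
  1 XOR 0 = 1
  0 XOR 1 = 1
  1 XOR 0 = 1
  1 XOR 1 = 0
  0 XOR 1 = 1
  0 XOR 0 = 0
  1 XOR 0 = 1
= 101010101110101


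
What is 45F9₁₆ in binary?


Each hex digit → 4 binary bits:
  4 = 0100
  5 = 0101
  F = 1111
  9 = 1001
Concatenate: 0100 0101 1111 1001
= 0100010111111001


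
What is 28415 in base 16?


Divide by 16 repeatedly:
28415 ÷ 16 = 1775 remainder 15 (F)
1775 ÷ 16 = 110 remainder 15 (F)
110 ÷ 16 = 6 remainder 14 (E)
6 ÷ 16 = 0 remainder 6 (6)
Reading remainders bottom-up:
= 0x6EFF


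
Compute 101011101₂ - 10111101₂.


Align and subtract column by column (LSB to MSB, borrowing when needed):
  101011101
- 010111101
  ---------
  col 0: (1 - 0 borrow-in) - 1 → 1 - 1 = 0, borrow out 0
  col 1: (0 - 0 borrow-in) - 0 → 0 - 0 = 0, borrow out 0
  col 2: (1 - 0 borrow-in) - 1 → 1 - 1 = 0, borrow out 0
  col 3: (1 - 0 borrow-in) - 1 → 1 - 1 = 0, borrow out 0
  col 4: (1 - 0 borrow-in) - 1 → 1 - 1 = 0, borrow out 0
  col 5: (0 - 0 borrow-in) - 1 → borrow from next column: (0+2) - 1 = 1, borrow out 1
  col 6: (1 - 1 borrow-in) - 0 → 0 - 0 = 0, borrow out 0
  col 7: (0 - 0 borrow-in) - 1 → borrow from next column: (0+2) - 1 = 1, borrow out 1
  col 8: (1 - 1 borrow-in) - 0 → 0 - 0 = 0, borrow out 0
Reading bits MSB→LSB: 010100000
Strip leading zeros: 10100000
= 10100000


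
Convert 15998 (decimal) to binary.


Divide by 2 repeatedly:
15998 ÷ 2 = 7999 remainder 0
7999 ÷ 2 = 3999 remainder 1
3999 ÷ 2 = 1999 remainder 1
1999 ÷ 2 = 999 remainder 1
999 ÷ 2 = 499 remainder 1
499 ÷ 2 = 249 remainder 1
249 ÷ 2 = 124 remainder 1
124 ÷ 2 = 62 remainder 0
62 ÷ 2 = 31 remainder 0
31 ÷ 2 = 15 remainder 1
15 ÷ 2 = 7 remainder 1
7 ÷ 2 = 3 remainder 1
3 ÷ 2 = 1 remainder 1
1 ÷ 2 = 0 remainder 1
Reading remainders bottom-up:
= 11111001111110


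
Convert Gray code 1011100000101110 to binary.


Gray code: 1011100000101110
MSB stays the same: 1
Each subsequent bit = prev_binary XOR current_gray:
  B[1] = 1 XOR 0 = 1
  B[2] = 1 XOR 1 = 0
  B[3] = 0 XOR 1 = 1
  B[4] = 1 XOR 1 = 0
  B[5] = 0 XOR 0 = 0
  B[6] = 0 XOR 0 = 0
  B[7] = 0 XOR 0 = 0
  B[8] = 0 XOR 0 = 0
  B[9] = 0 XOR 0 = 0
  B[10] = 0 XOR 1 = 1
  B[11] = 1 XOR 0 = 1
  B[12] = 1 XOR 1 = 0
  B[13] = 0 XOR 1 = 1
  B[14] = 1 XOR 1 = 0
  B[15] = 0 XOR 0 = 0
= 1101000000110100 (53300 decimal)


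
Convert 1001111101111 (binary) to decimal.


Positional values:
Bit 0: 1 × 2^0 = 1
Bit 1: 1 × 2^1 = 2
Bit 2: 1 × 2^2 = 4
Bit 3: 1 × 2^3 = 8
Bit 5: 1 × 2^5 = 32
Bit 6: 1 × 2^6 = 64
Bit 7: 1 × 2^7 = 128
Bit 8: 1 × 2^8 = 256
Bit 9: 1 × 2^9 = 512
Bit 12: 1 × 2^12 = 4096
Sum = 1 + 2 + 4 + 8 + 32 + 64 + 128 + 256 + 512 + 4096
= 5103


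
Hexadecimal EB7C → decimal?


Positional values:
Position 0: C × 16^0 = 12 × 1 = 12
Position 1: 7 × 16^1 = 7 × 16 = 112
Position 2: B × 16^2 = 11 × 256 = 2816
Position 3: E × 16^3 = 14 × 4096 = 57344
Sum = 12 + 112 + 2816 + 57344
= 60284


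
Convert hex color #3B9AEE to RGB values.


Hex: #3B9AEE
R = 3B₁₆ = 59
G = 9A₁₆ = 154
B = EE₁₆ = 238
= RGB(59, 154, 238)


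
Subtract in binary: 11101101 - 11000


Align and subtract column by column (LSB to MSB, borrowing when needed):
  11101101
- 00011000
  --------
  col 0: (1 - 0 borrow-in) - 0 → 1 - 0 = 1, borrow out 0
  col 1: (0 - 0 borrow-in) - 0 → 0 - 0 = 0, borrow out 0
  col 2: (1 - 0 borrow-in) - 0 → 1 - 0 = 1, borrow out 0
  col 3: (1 - 0 borrow-in) - 1 → 1 - 1 = 0, borrow out 0
  col 4: (0 - 0 borrow-in) - 1 → borrow from next column: (0+2) - 1 = 1, borrow out 1
  col 5: (1 - 1 borrow-in) - 0 → 0 - 0 = 0, borrow out 0
  col 6: (1 - 0 borrow-in) - 0 → 1 - 0 = 1, borrow out 0
  col 7: (1 - 0 borrow-in) - 0 → 1 - 0 = 1, borrow out 0
Reading bits MSB→LSB: 11010101
Strip leading zeros: 11010101
= 11010101


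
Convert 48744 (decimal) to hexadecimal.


Divide by 16 repeatedly:
48744 ÷ 16 = 3046 remainder 8 (8)
3046 ÷ 16 = 190 remainder 6 (6)
190 ÷ 16 = 11 remainder 14 (E)
11 ÷ 16 = 0 remainder 11 (B)
Reading remainders bottom-up:
= 0xBE68


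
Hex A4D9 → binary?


Each hex digit → 4 binary bits:
  A = 1010
  4 = 0100
  D = 1101
  9 = 1001
Concatenate: 1010 0100 1101 1001
= 1010010011011001


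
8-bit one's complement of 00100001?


Original: 00100001
Invert all bits:
  bit 0: 0 → 1
  bit 1: 0 → 1
  bit 2: 1 → 0
  bit 3: 0 → 1
  bit 4: 0 → 1
  bit 5: 0 → 1
  bit 6: 0 → 1
  bit 7: 1 → 0
= 11011110


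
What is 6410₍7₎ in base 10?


Positional values (base 7):
  0 × 7^0 = 0 × 1 = 0
  1 × 7^1 = 1 × 7 = 7
  4 × 7^2 = 4 × 49 = 196
  6 × 7^3 = 6 × 343 = 2058
Sum = 0 + 7 + 196 + 2058
= 2261


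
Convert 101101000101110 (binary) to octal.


Group into 3-bit groups: 101101000101110
  101 = 5
  101 = 5
  000 = 0
  101 = 5
  110 = 6
= 0o55056


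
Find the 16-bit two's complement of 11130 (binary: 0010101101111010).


Original: 0010101101111010
Step 1 - Invert all bits: 1101010010000101
Step 2 - Add 1: 1101010010000101 + 1
= 1101010010000110 (represents -11130)


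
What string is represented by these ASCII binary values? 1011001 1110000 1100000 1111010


Codes (binary): 1011001 1110000 1100000 1111010
Per-code ASCII lookup:
  1011001 = 89  (range 65-90: uppercase, 89 - 65 = 24) → 'Y'
  1110000 = 112  (range 97-122: lowercase, 112 - 97 = 15) → 'p'
  1100000 = 96  (special character) → '`'
  1111010 = 122  (range 97-122: lowercase, 122 - 97 = 25) → 'z'
= 'Yp`z'


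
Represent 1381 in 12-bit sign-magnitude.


Sign bit: 0 (positive)
Magnitude: 1381 = 10101100101
= 010101100101


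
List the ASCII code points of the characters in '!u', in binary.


String: '!u'  (2 characters)
Per-character ASCII lookup:
  '!': special character: '!' = 33 → 100001
  'u': lowercase starts at 97: 'u' = 97 + 20 = 117 → 1110101
= 100001 1110101


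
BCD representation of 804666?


Each digit → 4-bit binary:
  8 → 1000
  0 → 0000
  4 → 0100
  6 → 0110
  6 → 0110
  6 → 0110
= 1000 0000 0100 0110 0110 0110


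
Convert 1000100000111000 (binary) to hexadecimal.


Group into 4-bit nibbles: 1000100000111000
  1000 = 8
  1000 = 8
  0011 = 3
  1000 = 8
= 0x8838


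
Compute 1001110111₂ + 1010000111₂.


Align and add column by column (LSB to MSB, carry propagating):
  01001110111
+ 01010000111
  -----------
  col 0: 1 + 1 + 0 (carry in) = 2 → bit 0, carry out 1
  col 1: 1 + 1 + 1 (carry in) = 3 → bit 1, carry out 1
  col 2: 1 + 1 + 1 (carry in) = 3 → bit 1, carry out 1
  col 3: 0 + 0 + 1 (carry in) = 1 → bit 1, carry out 0
  col 4: 1 + 0 + 0 (carry in) = 1 → bit 1, carry out 0
  col 5: 1 + 0 + 0 (carry in) = 1 → bit 1, carry out 0
  col 6: 1 + 0 + 0 (carry in) = 1 → bit 1, carry out 0
  col 7: 0 + 1 + 0 (carry in) = 1 → bit 1, carry out 0
  col 8: 0 + 0 + 0 (carry in) = 0 → bit 0, carry out 0
  col 9: 1 + 1 + 0 (carry in) = 2 → bit 0, carry out 1
  col 10: 0 + 0 + 1 (carry in) = 1 → bit 1, carry out 0
Reading bits MSB→LSB: 10011111110
Strip leading zeros: 10011111110
= 10011111110


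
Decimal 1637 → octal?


Divide by 8 repeatedly:
1637 ÷ 8 = 204 remainder 5
204 ÷ 8 = 25 remainder 4
25 ÷ 8 = 3 remainder 1
3 ÷ 8 = 0 remainder 3
Reading remainders bottom-up:
= 0o3145


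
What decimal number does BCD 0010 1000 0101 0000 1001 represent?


Each 4-bit group → digit:
  0010 → 2
  1000 → 8
  0101 → 5
  0000 → 0
  1001 → 9
= 28509


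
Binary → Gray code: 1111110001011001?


Binary: 1111110001011001
Gray code: G = B XOR (B >> 1)
B >> 1 = 0111111000101100
1111110001011001 XOR 0111111000101100:
  1 XOR 0 = 1
  1 XOR 1 = 0
  1 XOR 1 = 0
  1 XOR 1 = 0
  1 XOR 1 = 0
  1 XOR 1 = 0
  0 XOR 1 = 1
  0 XOR 0 = 0
  0 XOR 0 = 0
  1 XOR 0 = 1
  0 XOR 1 = 1
  1 XOR 0 = 1
  1 XOR 1 = 0
  0 XOR 1 = 1
  0 XOR 0 = 0
  1 XOR 0 = 1
= 1000001001110101


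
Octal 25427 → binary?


Each octal digit → 3 binary bits:
  2 = 010
  5 = 101
  4 = 100
  2 = 010
  7 = 111
Concatenate: 010 101 100 010 111
= 010101100010111


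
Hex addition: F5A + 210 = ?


Align and add column by column (LSB to MSB, each column mod 16 with carry):
  0F5A
+ 0210
  ----
  col 0: A(10) + 0(0) + 0 (carry in) = 10 → A(10), carry out 0
  col 1: 5(5) + 1(1) + 0 (carry in) = 6 → 6(6), carry out 0
  col 2: F(15) + 2(2) + 0 (carry in) = 17 → 1(1), carry out 1
  col 3: 0(0) + 0(0) + 1 (carry in) = 1 → 1(1), carry out 0
Reading digits MSB→LSB: 116A
Strip leading zeros: 116A
= 0x116A


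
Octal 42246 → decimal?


Positional values:
Position 0: 6 × 8^0 = 6
Position 1: 4 × 8^1 = 32
Position 2: 2 × 8^2 = 128
Position 3: 2 × 8^3 = 1024
Position 4: 4 × 8^4 = 16384
Sum = 6 + 32 + 128 + 1024 + 16384
= 17574


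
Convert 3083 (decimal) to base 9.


Divide by 9 repeatedly:
3083 ÷ 9 = 342 remainder 5
342 ÷ 9 = 38 remainder 0
38 ÷ 9 = 4 remainder 2
4 ÷ 9 = 0 remainder 4
Reading remainders bottom-up:
= 4205


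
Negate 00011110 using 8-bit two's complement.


Original: 00011110
Step 1 - Invert all bits: 11100001
Step 2 - Add 1: 11100001 + 1
= 11100010 (represents -30)


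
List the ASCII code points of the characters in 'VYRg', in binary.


String: 'VYRg'  (4 characters)
Per-character ASCII lookup:
  'V': uppercase starts at 65: 'V' = 65 + 21 = 86 → 1010110
  'Y': uppercase starts at 65: 'Y' = 65 + 24 = 89 → 1011001
  'R': uppercase starts at 65: 'R' = 65 + 17 = 82 → 1010010
  'g': lowercase starts at 97: 'g' = 97 + 6 = 103 → 1100111
= 1010110 1011001 1010010 1100111


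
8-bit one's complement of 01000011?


Original: 01000011
Invert all bits:
  bit 0: 0 → 1
  bit 1: 1 → 0
  bit 2: 0 → 1
  bit 3: 0 → 1
  bit 4: 0 → 1
  bit 5: 0 → 1
  bit 6: 1 → 0
  bit 7: 1 → 0
= 10111100


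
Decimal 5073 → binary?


Divide by 2 repeatedly:
5073 ÷ 2 = 2536 remainder 1
2536 ÷ 2 = 1268 remainder 0
1268 ÷ 2 = 634 remainder 0
634 ÷ 2 = 317 remainder 0
317 ÷ 2 = 158 remainder 1
158 ÷ 2 = 79 remainder 0
79 ÷ 2 = 39 remainder 1
39 ÷ 2 = 19 remainder 1
19 ÷ 2 = 9 remainder 1
9 ÷ 2 = 4 remainder 1
4 ÷ 2 = 2 remainder 0
2 ÷ 2 = 1 remainder 0
1 ÷ 2 = 0 remainder 1
Reading remainders bottom-up:
= 1001111010001


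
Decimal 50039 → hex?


Divide by 16 repeatedly:
50039 ÷ 16 = 3127 remainder 7 (7)
3127 ÷ 16 = 195 remainder 7 (7)
195 ÷ 16 = 12 remainder 3 (3)
12 ÷ 16 = 0 remainder 12 (C)
Reading remainders bottom-up:
= 0xC377


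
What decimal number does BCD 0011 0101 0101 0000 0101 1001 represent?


Each 4-bit group → digit:
  0011 → 3
  0101 → 5
  0101 → 5
  0000 → 0
  0101 → 5
  1001 → 9
= 355059


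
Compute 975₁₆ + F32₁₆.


Align and add column by column (LSB to MSB, each column mod 16 with carry):
  0975
+ 0F32
  ----
  col 0: 5(5) + 2(2) + 0 (carry in) = 7 → 7(7), carry out 0
  col 1: 7(7) + 3(3) + 0 (carry in) = 10 → A(10), carry out 0
  col 2: 9(9) + F(15) + 0 (carry in) = 24 → 8(8), carry out 1
  col 3: 0(0) + 0(0) + 1 (carry in) = 1 → 1(1), carry out 0
Reading digits MSB→LSB: 18A7
Strip leading zeros: 18A7
= 0x18A7


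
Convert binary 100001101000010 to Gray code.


Binary: 100001101000010
Gray code: G = B XOR (B >> 1)
B >> 1 = 010000110100001
100001101000010 XOR 010000110100001:
  1 XOR 0 = 1
  0 XOR 1 = 1
  0 XOR 0 = 0
  0 XOR 0 = 0
  0 XOR 0 = 0
  1 XOR 0 = 1
  1 XOR 1 = 0
  0 XOR 1 = 1
  1 XOR 0 = 1
  0 XOR 1 = 1
  0 XOR 0 = 0
  0 XOR 0 = 0
  0 XOR 0 = 0
  1 XOR 0 = 1
  0 XOR 1 = 1
= 110001011100011


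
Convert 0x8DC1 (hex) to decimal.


Positional values:
Position 0: 1 × 16^0 = 1 × 1 = 1
Position 1: C × 16^1 = 12 × 16 = 192
Position 2: D × 16^2 = 13 × 256 = 3328
Position 3: 8 × 16^3 = 8 × 4096 = 32768
Sum = 1 + 192 + 3328 + 32768
= 36289


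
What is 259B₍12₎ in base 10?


Positional values (base 12):
  B × 12^0 = 11 × 1 = 11
  9 × 12^1 = 9 × 12 = 108
  5 × 12^2 = 5 × 144 = 720
  2 × 12^3 = 2 × 1728 = 3456
Sum = 11 + 108 + 720 + 3456
= 4295


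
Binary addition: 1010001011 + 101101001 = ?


Align and add column by column (LSB to MSB, carry propagating):
  01010001011
+ 00101101001
  -----------
  col 0: 1 + 1 + 0 (carry in) = 2 → bit 0, carry out 1
  col 1: 1 + 0 + 1 (carry in) = 2 → bit 0, carry out 1
  col 2: 0 + 0 + 1 (carry in) = 1 → bit 1, carry out 0
  col 3: 1 + 1 + 0 (carry in) = 2 → bit 0, carry out 1
  col 4: 0 + 0 + 1 (carry in) = 1 → bit 1, carry out 0
  col 5: 0 + 1 + 0 (carry in) = 1 → bit 1, carry out 0
  col 6: 0 + 1 + 0 (carry in) = 1 → bit 1, carry out 0
  col 7: 1 + 0 + 0 (carry in) = 1 → bit 1, carry out 0
  col 8: 0 + 1 + 0 (carry in) = 1 → bit 1, carry out 0
  col 9: 1 + 0 + 0 (carry in) = 1 → bit 1, carry out 0
  col 10: 0 + 0 + 0 (carry in) = 0 → bit 0, carry out 0
Reading bits MSB→LSB: 01111110100
Strip leading zeros: 1111110100
= 1111110100


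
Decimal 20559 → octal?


Divide by 8 repeatedly:
20559 ÷ 8 = 2569 remainder 7
2569 ÷ 8 = 321 remainder 1
321 ÷ 8 = 40 remainder 1
40 ÷ 8 = 5 remainder 0
5 ÷ 8 = 0 remainder 5
Reading remainders bottom-up:
= 0o50117


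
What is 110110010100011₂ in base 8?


Group into 3-bit groups: 110110010100011
  110 = 6
  110 = 6
  010 = 2
  100 = 4
  011 = 3
= 0o66243


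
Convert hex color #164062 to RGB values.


Hex: #164062
R = 16₁₆ = 22
G = 40₁₆ = 64
B = 62₁₆ = 98
= RGB(22, 64, 98)


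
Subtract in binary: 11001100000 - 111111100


Align and subtract column by column (LSB to MSB, borrowing when needed):
  11001100000
- 00111111100
  -----------
  col 0: (0 - 0 borrow-in) - 0 → 0 - 0 = 0, borrow out 0
  col 1: (0 - 0 borrow-in) - 0 → 0 - 0 = 0, borrow out 0
  col 2: (0 - 0 borrow-in) - 1 → borrow from next column: (0+2) - 1 = 1, borrow out 1
  col 3: (0 - 1 borrow-in) - 1 → borrow from next column: (-1+2) - 1 = 0, borrow out 1
  col 4: (0 - 1 borrow-in) - 1 → borrow from next column: (-1+2) - 1 = 0, borrow out 1
  col 5: (1 - 1 borrow-in) - 1 → borrow from next column: (0+2) - 1 = 1, borrow out 1
  col 6: (1 - 1 borrow-in) - 1 → borrow from next column: (0+2) - 1 = 1, borrow out 1
  col 7: (0 - 1 borrow-in) - 1 → borrow from next column: (-1+2) - 1 = 0, borrow out 1
  col 8: (0 - 1 borrow-in) - 1 → borrow from next column: (-1+2) - 1 = 0, borrow out 1
  col 9: (1 - 1 borrow-in) - 0 → 0 - 0 = 0, borrow out 0
  col 10: (1 - 0 borrow-in) - 0 → 1 - 0 = 1, borrow out 0
Reading bits MSB→LSB: 10001100100
Strip leading zeros: 10001100100
= 10001100100


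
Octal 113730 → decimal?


Positional values:
Position 0: 0 × 8^0 = 0
Position 1: 3 × 8^1 = 24
Position 2: 7 × 8^2 = 448
Position 3: 3 × 8^3 = 1536
Position 4: 1 × 8^4 = 4096
Position 5: 1 × 8^5 = 32768
Sum = 0 + 24 + 448 + 1536 + 4096 + 32768
= 38872


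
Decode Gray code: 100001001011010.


Gray code: 100001001011010
MSB stays the same: 1
Each subsequent bit = prev_binary XOR current_gray:
  B[1] = 1 XOR 0 = 1
  B[2] = 1 XOR 0 = 1
  B[3] = 1 XOR 0 = 1
  B[4] = 1 XOR 0 = 1
  B[5] = 1 XOR 1 = 0
  B[6] = 0 XOR 0 = 0
  B[7] = 0 XOR 0 = 0
  B[8] = 0 XOR 1 = 1
  B[9] = 1 XOR 0 = 1
  B[10] = 1 XOR 1 = 0
  B[11] = 0 XOR 1 = 1
  B[12] = 1 XOR 0 = 1
  B[13] = 1 XOR 1 = 0
  B[14] = 0 XOR 0 = 0
= 111110001101100 (31852 decimal)


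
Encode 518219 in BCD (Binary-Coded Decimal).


Each digit → 4-bit binary:
  5 → 0101
  1 → 0001
  8 → 1000
  2 → 0010
  1 → 0001
  9 → 1001
= 0101 0001 1000 0010 0001 1001


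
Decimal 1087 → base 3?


Divide by 3 repeatedly:
1087 ÷ 3 = 362 remainder 1
362 ÷ 3 = 120 remainder 2
120 ÷ 3 = 40 remainder 0
40 ÷ 3 = 13 remainder 1
13 ÷ 3 = 4 remainder 1
4 ÷ 3 = 1 remainder 1
1 ÷ 3 = 0 remainder 1
Reading remainders bottom-up:
= 1111021


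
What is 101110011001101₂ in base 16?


Group into 4-bit nibbles: 0101110011001101
  0101 = 5
  1100 = C
  1100 = C
  1101 = D
= 0x5CCD


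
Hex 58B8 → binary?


Each hex digit → 4 binary bits:
  5 = 0101
  8 = 1000
  B = 1011
  8 = 1000
Concatenate: 0101 1000 1011 1000
= 0101100010111000


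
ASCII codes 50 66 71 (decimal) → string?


Codes (decimal): 50 66 71
Per-code ASCII lookup:
  50  (range 48-57: digits, 50 - 48 = 2) → '2'
  66  (range 65-90: uppercase, 66 - 65 = 1) → 'B'
  71  (range 65-90: uppercase, 71 - 65 = 6) → 'G'
= '2BG'


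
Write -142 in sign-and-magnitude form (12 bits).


Sign bit: 1 (negative)
Magnitude: 142 = 00010001110
= 100010001110


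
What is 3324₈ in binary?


Each octal digit → 3 binary bits:
  3 = 011
  3 = 011
  2 = 010
  4 = 100
Concatenate: 011 011 010 100
= 011011010100


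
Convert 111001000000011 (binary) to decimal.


Positional values:
Bit 0: 1 × 2^0 = 1
Bit 1: 1 × 2^1 = 2
Bit 9: 1 × 2^9 = 512
Bit 12: 1 × 2^12 = 4096
Bit 13: 1 × 2^13 = 8192
Bit 14: 1 × 2^14 = 16384
Sum = 1 + 2 + 512 + 4096 + 8192 + 16384
= 29187


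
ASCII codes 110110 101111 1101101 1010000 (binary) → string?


Codes (binary): 110110 101111 1101101 1010000
Per-code ASCII lookup:
  110110 = 54  (range 48-57: digits, 54 - 48 = 6) → '6'
  101111 = 47  (special character) → '/'
  1101101 = 109  (range 97-122: lowercase, 109 - 97 = 12) → 'm'
  1010000 = 80  (range 65-90: uppercase, 80 - 65 = 15) → 'P'
= '6/mP'


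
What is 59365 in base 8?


Divide by 8 repeatedly:
59365 ÷ 8 = 7420 remainder 5
7420 ÷ 8 = 927 remainder 4
927 ÷ 8 = 115 remainder 7
115 ÷ 8 = 14 remainder 3
14 ÷ 8 = 1 remainder 6
1 ÷ 8 = 0 remainder 1
Reading remainders bottom-up:
= 0o163745


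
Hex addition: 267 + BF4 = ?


Align and add column by column (LSB to MSB, each column mod 16 with carry):
  0267
+ 0BF4
  ----
  col 0: 7(7) + 4(4) + 0 (carry in) = 11 → B(11), carry out 0
  col 1: 6(6) + F(15) + 0 (carry in) = 21 → 5(5), carry out 1
  col 2: 2(2) + B(11) + 1 (carry in) = 14 → E(14), carry out 0
  col 3: 0(0) + 0(0) + 0 (carry in) = 0 → 0(0), carry out 0
Reading digits MSB→LSB: 0E5B
Strip leading zeros: E5B
= 0xE5B


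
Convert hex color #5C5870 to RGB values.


Hex: #5C5870
R = 5C₁₆ = 92
G = 58₁₆ = 88
B = 70₁₆ = 112
= RGB(92, 88, 112)


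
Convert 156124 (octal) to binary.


Each octal digit → 3 binary bits:
  1 = 001
  5 = 101
  6 = 110
  1 = 001
  2 = 010
  4 = 100
Concatenate: 001 101 110 001 010 100
= 001101110001010100


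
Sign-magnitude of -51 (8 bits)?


Sign bit: 1 (negative)
Magnitude: 51 = 0110011
= 10110011


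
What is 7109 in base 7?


Divide by 7 repeatedly:
7109 ÷ 7 = 1015 remainder 4
1015 ÷ 7 = 145 remainder 0
145 ÷ 7 = 20 remainder 5
20 ÷ 7 = 2 remainder 6
2 ÷ 7 = 0 remainder 2
Reading remainders bottom-up:
= 26504


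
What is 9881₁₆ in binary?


Each hex digit → 4 binary bits:
  9 = 1001
  8 = 1000
  8 = 1000
  1 = 0001
Concatenate: 1001 1000 1000 0001
= 1001100010000001


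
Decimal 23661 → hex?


Divide by 16 repeatedly:
23661 ÷ 16 = 1478 remainder 13 (D)
1478 ÷ 16 = 92 remainder 6 (6)
92 ÷ 16 = 5 remainder 12 (C)
5 ÷ 16 = 0 remainder 5 (5)
Reading remainders bottom-up:
= 0x5C6D


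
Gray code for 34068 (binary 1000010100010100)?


Binary: 1000010100010100
Gray code: G = B XOR (B >> 1)
B >> 1 = 0100001010001010
1000010100010100 XOR 0100001010001010:
  1 XOR 0 = 1
  0 XOR 1 = 1
  0 XOR 0 = 0
  0 XOR 0 = 0
  0 XOR 0 = 0
  1 XOR 0 = 1
  0 XOR 1 = 1
  1 XOR 0 = 1
  0 XOR 1 = 1
  0 XOR 0 = 0
  0 XOR 0 = 0
  1 XOR 0 = 1
  0 XOR 1 = 1
  1 XOR 0 = 1
  0 XOR 1 = 1
  0 XOR 0 = 0
= 1100011110011110


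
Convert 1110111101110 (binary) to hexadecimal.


Group into 4-bit nibbles: 0001110111101110
  0001 = 1
  1101 = D
  1110 = E
  1110 = E
= 0x1DEE


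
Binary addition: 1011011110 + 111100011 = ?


Align and add column by column (LSB to MSB, carry propagating):
  01011011110
+ 00111100011
  -----------
  col 0: 0 + 1 + 0 (carry in) = 1 → bit 1, carry out 0
  col 1: 1 + 1 + 0 (carry in) = 2 → bit 0, carry out 1
  col 2: 1 + 0 + 1 (carry in) = 2 → bit 0, carry out 1
  col 3: 1 + 0 + 1 (carry in) = 2 → bit 0, carry out 1
  col 4: 1 + 0 + 1 (carry in) = 2 → bit 0, carry out 1
  col 5: 0 + 1 + 1 (carry in) = 2 → bit 0, carry out 1
  col 6: 1 + 1 + 1 (carry in) = 3 → bit 1, carry out 1
  col 7: 1 + 1 + 1 (carry in) = 3 → bit 1, carry out 1
  col 8: 0 + 1 + 1 (carry in) = 2 → bit 0, carry out 1
  col 9: 1 + 0 + 1 (carry in) = 2 → bit 0, carry out 1
  col 10: 0 + 0 + 1 (carry in) = 1 → bit 1, carry out 0
Reading bits MSB→LSB: 10011000001
Strip leading zeros: 10011000001
= 10011000001


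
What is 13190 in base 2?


Divide by 2 repeatedly:
13190 ÷ 2 = 6595 remainder 0
6595 ÷ 2 = 3297 remainder 1
3297 ÷ 2 = 1648 remainder 1
1648 ÷ 2 = 824 remainder 0
824 ÷ 2 = 412 remainder 0
412 ÷ 2 = 206 remainder 0
206 ÷ 2 = 103 remainder 0
103 ÷ 2 = 51 remainder 1
51 ÷ 2 = 25 remainder 1
25 ÷ 2 = 12 remainder 1
12 ÷ 2 = 6 remainder 0
6 ÷ 2 = 3 remainder 0
3 ÷ 2 = 1 remainder 1
1 ÷ 2 = 0 remainder 1
Reading remainders bottom-up:
= 11001110000110


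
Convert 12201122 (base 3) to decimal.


Positional values (base 3):
  2 × 3^0 = 2 × 1 = 2
  2 × 3^1 = 2 × 3 = 6
  1 × 3^2 = 1 × 9 = 9
  1 × 3^3 = 1 × 27 = 27
  0 × 3^4 = 0 × 81 = 0
  2 × 3^5 = 2 × 243 = 486
  2 × 3^6 = 2 × 729 = 1458
  1 × 3^7 = 1 × 2187 = 2187
Sum = 2 + 6 + 9 + 27 + 0 + 486 + 1458 + 2187
= 4175


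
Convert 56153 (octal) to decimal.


Positional values:
Position 0: 3 × 8^0 = 3
Position 1: 5 × 8^1 = 40
Position 2: 1 × 8^2 = 64
Position 3: 6 × 8^3 = 3072
Position 4: 5 × 8^4 = 20480
Sum = 3 + 40 + 64 + 3072 + 20480
= 23659


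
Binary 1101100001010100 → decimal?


Positional values:
Bit 2: 1 × 2^2 = 4
Bit 4: 1 × 2^4 = 16
Bit 6: 1 × 2^6 = 64
Bit 11: 1 × 2^11 = 2048
Bit 12: 1 × 2^12 = 4096
Bit 14: 1 × 2^14 = 16384
Bit 15: 1 × 2^15 = 32768
Sum = 4 + 16 + 64 + 2048 + 4096 + 16384 + 32768
= 55380


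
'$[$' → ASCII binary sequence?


String: '$[$'  (3 characters)
Per-character ASCII lookup:
  '$': special character: '$' = 36 → 100100
  '[': special character: '[' = 91 → 1011011
  '$': special character: '$' = 36 → 100100
= 100100 1011011 100100


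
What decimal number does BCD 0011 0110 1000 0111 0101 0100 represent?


Each 4-bit group → digit:
  0011 → 3
  0110 → 6
  1000 → 8
  0111 → 7
  0101 → 5
  0100 → 4
= 368754


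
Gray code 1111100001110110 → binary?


Gray code: 1111100001110110
MSB stays the same: 1
Each subsequent bit = prev_binary XOR current_gray:
  B[1] = 1 XOR 1 = 0
  B[2] = 0 XOR 1 = 1
  B[3] = 1 XOR 1 = 0
  B[4] = 0 XOR 1 = 1
  B[5] = 1 XOR 0 = 1
  B[6] = 1 XOR 0 = 1
  B[7] = 1 XOR 0 = 1
  B[8] = 1 XOR 0 = 1
  B[9] = 1 XOR 1 = 0
  B[10] = 0 XOR 1 = 1
  B[11] = 1 XOR 1 = 0
  B[12] = 0 XOR 0 = 0
  B[13] = 0 XOR 1 = 1
  B[14] = 1 XOR 1 = 0
  B[15] = 0 XOR 0 = 0
= 1010111110100100 (44964 decimal)


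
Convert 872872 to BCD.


Each digit → 4-bit binary:
  8 → 1000
  7 → 0111
  2 → 0010
  8 → 1000
  7 → 0111
  2 → 0010
= 1000 0111 0010 1000 0111 0010


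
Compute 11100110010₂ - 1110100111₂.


Align and subtract column by column (LSB to MSB, borrowing when needed):
  11100110010
- 01110100111
  -----------
  col 0: (0 - 0 borrow-in) - 1 → borrow from next column: (0+2) - 1 = 1, borrow out 1
  col 1: (1 - 1 borrow-in) - 1 → borrow from next column: (0+2) - 1 = 1, borrow out 1
  col 2: (0 - 1 borrow-in) - 1 → borrow from next column: (-1+2) - 1 = 0, borrow out 1
  col 3: (0 - 1 borrow-in) - 0 → borrow from next column: (-1+2) - 0 = 1, borrow out 1
  col 4: (1 - 1 borrow-in) - 0 → 0 - 0 = 0, borrow out 0
  col 5: (1 - 0 borrow-in) - 1 → 1 - 1 = 0, borrow out 0
  col 6: (0 - 0 borrow-in) - 0 → 0 - 0 = 0, borrow out 0
  col 7: (0 - 0 borrow-in) - 1 → borrow from next column: (0+2) - 1 = 1, borrow out 1
  col 8: (1 - 1 borrow-in) - 1 → borrow from next column: (0+2) - 1 = 1, borrow out 1
  col 9: (1 - 1 borrow-in) - 1 → borrow from next column: (0+2) - 1 = 1, borrow out 1
  col 10: (1 - 1 borrow-in) - 0 → 0 - 0 = 0, borrow out 0
Reading bits MSB→LSB: 01110001011
Strip leading zeros: 1110001011
= 1110001011
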